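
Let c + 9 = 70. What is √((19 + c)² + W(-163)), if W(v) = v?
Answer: 9*√77 ≈ 78.975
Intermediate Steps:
c = 61 (c = -9 + 70 = 61)
√((19 + c)² + W(-163)) = √((19 + 61)² - 163) = √(80² - 163) = √(6400 - 163) = √6237 = 9*√77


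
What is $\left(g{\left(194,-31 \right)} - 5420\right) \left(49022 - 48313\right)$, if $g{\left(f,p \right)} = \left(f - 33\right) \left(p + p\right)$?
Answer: $-10920018$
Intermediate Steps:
$g{\left(f,p \right)} = 2 p \left(-33 + f\right)$ ($g{\left(f,p \right)} = \left(-33 + f\right) 2 p = 2 p \left(-33 + f\right)$)
$\left(g{\left(194,-31 \right)} - 5420\right) \left(49022 - 48313\right) = \left(2 \left(-31\right) \left(-33 + 194\right) - 5420\right) \left(49022 - 48313\right) = \left(2 \left(-31\right) 161 - 5420\right) 709 = \left(-9982 - 5420\right) 709 = \left(-15402\right) 709 = -10920018$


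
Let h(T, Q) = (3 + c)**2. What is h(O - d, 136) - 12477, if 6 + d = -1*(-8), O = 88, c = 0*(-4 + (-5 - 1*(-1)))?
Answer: -12468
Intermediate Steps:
c = 0 (c = 0*(-4 + (-5 + 1)) = 0*(-4 - 4) = 0*(-8) = 0)
d = 2 (d = -6 - 1*(-8) = -6 + 8 = 2)
h(T, Q) = 9 (h(T, Q) = (3 + 0)**2 = 3**2 = 9)
h(O - d, 136) - 12477 = 9 - 12477 = -12468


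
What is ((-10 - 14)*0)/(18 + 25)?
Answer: 0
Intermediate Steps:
((-10 - 14)*0)/(18 + 25) = -24*0/43 = 0*(1/43) = 0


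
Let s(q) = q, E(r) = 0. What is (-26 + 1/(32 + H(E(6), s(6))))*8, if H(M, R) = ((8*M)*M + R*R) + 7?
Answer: -15592/75 ≈ -207.89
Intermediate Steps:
H(M, R) = 7 + R**2 + 8*M**2 (H(M, R) = (8*M**2 + R**2) + 7 = (R**2 + 8*M**2) + 7 = 7 + R**2 + 8*M**2)
(-26 + 1/(32 + H(E(6), s(6))))*8 = (-26 + 1/(32 + (7 + 6**2 + 8*0**2)))*8 = (-26 + 1/(32 + (7 + 36 + 8*0)))*8 = (-26 + 1/(32 + (7 + 36 + 0)))*8 = (-26 + 1/(32 + 43))*8 = (-26 + 1/75)*8 = -1949/75*8 = -15592/75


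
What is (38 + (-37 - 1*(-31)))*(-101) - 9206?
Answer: -12438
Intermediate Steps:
(38 + (-37 - 1*(-31)))*(-101) - 9206 = (38 + (-37 + 31))*(-101) - 9206 = (38 - 6)*(-101) - 9206 = 32*(-101) - 9206 = -3232 - 9206 = -12438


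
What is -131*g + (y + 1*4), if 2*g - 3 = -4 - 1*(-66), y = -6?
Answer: -8519/2 ≈ -4259.5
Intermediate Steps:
g = 65/2 (g = 3/2 + (-4 - 1*(-66))/2 = 3/2 + (-4 + 66)/2 = 3/2 + (1/2)*62 = 3/2 + 31 = 65/2 ≈ 32.500)
-131*g + (y + 1*4) = -131*65/2 + (-6 + 1*4) = -8515/2 + (-6 + 4) = -8515/2 - 2 = -8519/2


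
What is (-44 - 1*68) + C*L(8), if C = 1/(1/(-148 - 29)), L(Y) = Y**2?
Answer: -11440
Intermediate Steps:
C = -177 (C = 1/(1/(-177)) = 1/(-1/177) = -177)
(-44 - 1*68) + C*L(8) = (-44 - 1*68) - 177*8**2 = (-44 - 68) - 177*64 = -112 - 11328 = -11440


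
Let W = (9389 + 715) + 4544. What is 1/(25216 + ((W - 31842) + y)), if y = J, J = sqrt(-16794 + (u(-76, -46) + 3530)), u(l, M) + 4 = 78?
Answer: 4011/32182837 - I*sqrt(13190)/64365674 ≈ 0.00012463 - 1.7843e-6*I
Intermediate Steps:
u(l, M) = 74 (u(l, M) = -4 + 78 = 74)
W = 14648 (W = 10104 + 4544 = 14648)
J = I*sqrt(13190) (J = sqrt(-16794 + (74 + 3530)) = sqrt(-16794 + 3604) = sqrt(-13190) = I*sqrt(13190) ≈ 114.85*I)
y = I*sqrt(13190) ≈ 114.85*I
1/(25216 + ((W - 31842) + y)) = 1/(25216 + ((14648 - 31842) + I*sqrt(13190))) = 1/(25216 + (-17194 + I*sqrt(13190))) = 1/(8022 + I*sqrt(13190))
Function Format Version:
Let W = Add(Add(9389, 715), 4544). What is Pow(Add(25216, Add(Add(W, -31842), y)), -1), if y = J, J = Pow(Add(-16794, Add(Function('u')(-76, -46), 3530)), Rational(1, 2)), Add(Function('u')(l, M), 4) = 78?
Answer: Add(Rational(4011, 32182837), Mul(Rational(-1, 64365674), I, Pow(13190, Rational(1, 2)))) ≈ Add(0.00012463, Mul(-1.7843e-6, I))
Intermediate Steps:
Function('u')(l, M) = 74 (Function('u')(l, M) = Add(-4, 78) = 74)
W = 14648 (W = Add(10104, 4544) = 14648)
J = Mul(I, Pow(13190, Rational(1, 2))) (J = Pow(Add(-16794, Add(74, 3530)), Rational(1, 2)) = Pow(Add(-16794, 3604), Rational(1, 2)) = Pow(-13190, Rational(1, 2)) = Mul(I, Pow(13190, Rational(1, 2))) ≈ Mul(114.85, I))
y = Mul(I, Pow(13190, Rational(1, 2))) ≈ Mul(114.85, I)
Pow(Add(25216, Add(Add(W, -31842), y)), -1) = Pow(Add(25216, Add(Add(14648, -31842), Mul(I, Pow(13190, Rational(1, 2))))), -1) = Pow(Add(25216, Add(-17194, Mul(I, Pow(13190, Rational(1, 2))))), -1) = Pow(Add(8022, Mul(I, Pow(13190, Rational(1, 2)))), -1)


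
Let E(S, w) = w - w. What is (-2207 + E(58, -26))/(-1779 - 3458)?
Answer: 2207/5237 ≈ 0.42142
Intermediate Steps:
E(S, w) = 0
(-2207 + E(58, -26))/(-1779 - 3458) = (-2207 + 0)/(-1779 - 3458) = -2207/(-5237) = -2207*(-1/5237) = 2207/5237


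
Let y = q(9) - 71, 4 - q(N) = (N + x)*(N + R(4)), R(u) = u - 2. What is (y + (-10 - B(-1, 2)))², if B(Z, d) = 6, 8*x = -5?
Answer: 1962801/64 ≈ 30669.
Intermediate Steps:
x = -5/8 (x = (⅛)*(-5) = -5/8 ≈ -0.62500)
R(u) = -2 + u
q(N) = 4 - (2 + N)*(-5/8 + N) (q(N) = 4 - (N - 5/8)*(N + (-2 + 4)) = 4 - (-5/8 + N)*(N + 2) = 4 - (-5/8 + N)*(2 + N) = 4 - (2 + N)*(-5/8 + N))
y = -1273/8 (y = (21/4 - 1*9² - 11/8*9) - 71 = (21/4 - 1*81 - 99/8) - 71 = (21/4 - 81 - 99/8) - 71 = -705/8 - 71 = -1273/8 ≈ -159.13)
(y + (-10 - B(-1, 2)))² = (-1273/8 + (-10 - 1*6))² = (-1273/8 + (-10 - 6))² = (-1273/8 - 16)² = (-1401/8)² = 1962801/64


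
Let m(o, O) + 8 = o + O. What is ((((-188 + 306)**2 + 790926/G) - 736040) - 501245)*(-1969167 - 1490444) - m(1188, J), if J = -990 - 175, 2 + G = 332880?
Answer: 704427261538903191/166439 ≈ 4.2323e+12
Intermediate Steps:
G = 332878 (G = -2 + 332880 = 332878)
J = -1165
m(o, O) = -8 + O + o (m(o, O) = -8 + (o + O) = -8 + (O + o) = -8 + O + o)
((((-188 + 306)**2 + 790926/G) - 736040) - 501245)*(-1969167 - 1490444) - m(1188, J) = ((((-188 + 306)**2 + 790926/332878) - 736040) - 501245)*(-1969167 - 1490444) - (-8 - 1165 + 1188) = (((118**2 + 790926*(1/332878)) - 736040) - 501245)*(-3459611) - 1*15 = (((13924 + 395463/166439) - 736040) - 501245)*(-3459611) - 15 = ((2317892099/166439 - 736040) - 501245)*(-3459611) - 15 = (-120187869461/166439 - 501245)*(-3459611) - 15 = -203614586016/166439*(-3459611) - 15 = 704427261541399776/166439 - 15 = 704427261538903191/166439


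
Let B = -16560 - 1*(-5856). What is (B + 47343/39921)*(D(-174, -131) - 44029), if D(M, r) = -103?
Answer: 6285383017804/13307 ≈ 4.7234e+8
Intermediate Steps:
B = -10704 (B = -16560 + 5856 = -10704)
(B + 47343/39921)*(D(-174, -131) - 44029) = (-10704 + 47343/39921)*(-103 - 44029) = (-10704 + 47343*(1/39921))*(-44132) = (-10704 + 15781/13307)*(-44132) = -142422347/13307*(-44132) = 6285383017804/13307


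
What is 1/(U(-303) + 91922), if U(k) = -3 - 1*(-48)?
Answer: 1/91967 ≈ 1.0873e-5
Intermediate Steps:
U(k) = 45 (U(k) = -3 + 48 = 45)
1/(U(-303) + 91922) = 1/(45 + 91922) = 1/91967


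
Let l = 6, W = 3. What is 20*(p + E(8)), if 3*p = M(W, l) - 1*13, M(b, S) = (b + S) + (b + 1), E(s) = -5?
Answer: -100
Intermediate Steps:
M(b, S) = 1 + S + 2*b (M(b, S) = (S + b) + (1 + b) = 1 + S + 2*b)
p = 0 (p = ((1 + 6 + 2*3) - 1*13)/3 = ((1 + 6 + 6) - 13)/3 = (13 - 13)/3 = (⅓)*0 = 0)
20*(p + E(8)) = 20*(0 - 5) = 20*(-5) = -100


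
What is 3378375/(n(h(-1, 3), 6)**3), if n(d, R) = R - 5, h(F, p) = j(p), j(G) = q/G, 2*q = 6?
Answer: 3378375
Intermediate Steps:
q = 3 (q = (1/2)*6 = 3)
j(G) = 3/G
h(F, p) = 3/p
n(d, R) = -5 + R
3378375/(n(h(-1, 3), 6)**3) = 3378375/((-5 + 6)**3) = 3378375/(1**3) = 3378375/1 = 3378375*1 = 3378375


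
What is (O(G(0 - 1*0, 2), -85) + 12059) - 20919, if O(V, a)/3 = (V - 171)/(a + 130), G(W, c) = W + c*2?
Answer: -133067/15 ≈ -8871.1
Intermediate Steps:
G(W, c) = W + 2*c
O(V, a) = 3*(-171 + V)/(130 + a) (O(V, a) = 3*((V - 171)/(a + 130)) = 3*((-171 + V)/(130 + a)) = 3*(-171 + V)/(130 + a))
(O(G(0 - 1*0, 2), -85) + 12059) - 20919 = (3*(-171 + ((0 - 1*0) + 2*2))/(130 - 85) + 12059) - 20919 = (3*(-171 + ((0 + 0) + 4))/45 + 12059) - 20919 = (3*(1/45)*(-171 + (0 + 4)) + 12059) - 20919 = (3*(1/45)*(-171 + 4) + 12059) - 20919 = (3*(1/45)*(-167) + 12059) - 20919 = (-167/15 + 12059) - 20919 = 180718/15 - 20919 = -133067/15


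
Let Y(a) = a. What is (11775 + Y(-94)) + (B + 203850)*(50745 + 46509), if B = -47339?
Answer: 15221332475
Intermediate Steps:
(11775 + Y(-94)) + (B + 203850)*(50745 + 46509) = (11775 - 94) + (-47339 + 203850)*(50745 + 46509) = 11681 + 156511*97254 = 11681 + 15221320794 = 15221332475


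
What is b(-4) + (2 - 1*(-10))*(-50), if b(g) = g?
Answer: -604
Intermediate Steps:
b(-4) + (2 - 1*(-10))*(-50) = -4 + (2 - 1*(-10))*(-50) = -4 + (2 + 10)*(-50) = -4 + 12*(-50) = -4 - 600 = -604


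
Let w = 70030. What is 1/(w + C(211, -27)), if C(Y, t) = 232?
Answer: 1/70262 ≈ 1.4232e-5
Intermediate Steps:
1/(w + C(211, -27)) = 1/(70030 + 232) = 1/70262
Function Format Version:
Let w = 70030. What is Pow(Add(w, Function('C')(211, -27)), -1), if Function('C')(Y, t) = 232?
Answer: Rational(1, 70262) ≈ 1.4232e-5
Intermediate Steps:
Pow(Add(w, Function('C')(211, -27)), -1) = Pow(Add(70030, 232), -1) = Pow(70262, -1) = Rational(1, 70262)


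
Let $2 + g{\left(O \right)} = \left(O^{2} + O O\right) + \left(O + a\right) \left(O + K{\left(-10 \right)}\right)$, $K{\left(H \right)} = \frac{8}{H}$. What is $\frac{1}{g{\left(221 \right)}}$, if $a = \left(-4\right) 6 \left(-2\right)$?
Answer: $\frac{5}{784569} \approx 6.3729 \cdot 10^{-6}$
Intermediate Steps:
$a = 48$ ($a = \left(-24\right) \left(-2\right) = 48$)
$g{\left(O \right)} = -2 + 2 O^{2} + \left(48 + O\right) \left(- \frac{4}{5} + O\right)$ ($g{\left(O \right)} = -2 + \left(\left(O^{2} + O O\right) + \left(O + 48\right) \left(O + \frac{8}{-10}\right)\right) = -2 + \left(\left(O^{2} + O^{2}\right) + \left(48 + O\right) \left(O + 8 \left(- \frac{1}{10}\right)\right)\right) = -2 + \left(2 O^{2} + \left(48 + O\right) \left(O - \frac{4}{5}\right)\right) = -2 + \left(2 O^{2} + \left(48 + O\right) \left(- \frac{4}{5} + O\right)\right) = -2 + 2 O^{2} + \left(48 + O\right) \left(- \frac{4}{5} + O\right)$)
$\frac{1}{g{\left(221 \right)}} = \frac{1}{- \frac{202}{5} + 3 \cdot 221^{2} + \frac{236}{5} \cdot 221} = \frac{1}{- \frac{202}{5} + 3 \cdot 48841 + \frac{52156}{5}} = \frac{1}{- \frac{202}{5} + 146523 + \frac{52156}{5}} = \frac{1}{\frac{784569}{5}} = \frac{5}{784569}$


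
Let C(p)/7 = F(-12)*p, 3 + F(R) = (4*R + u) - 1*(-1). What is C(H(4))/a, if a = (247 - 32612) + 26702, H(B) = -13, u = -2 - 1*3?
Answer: -715/809 ≈ -0.88381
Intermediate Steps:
u = -5 (u = -2 - 3 = -5)
F(R) = -7 + 4*R (F(R) = -3 + ((4*R - 5) - 1*(-1)) = -3 + ((-5 + 4*R) + 1) = -3 + (-4 + 4*R) = -7 + 4*R)
a = -5663 (a = -32365 + 26702 = -5663)
C(p) = -385*p (C(p) = 7*((-7 + 4*(-12))*p) = 7*((-7 - 48)*p) = 7*(-55*p) = -385*p)
C(H(4))/a = -385*(-13)/(-5663) = 5005*(-1/5663) = -715/809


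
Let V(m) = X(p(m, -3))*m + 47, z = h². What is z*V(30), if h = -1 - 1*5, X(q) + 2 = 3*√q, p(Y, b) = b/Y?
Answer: -468 + 324*I*√10 ≈ -468.0 + 1024.6*I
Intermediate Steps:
X(q) = -2 + 3*√q
h = -6 (h = -1 - 5 = -6)
z = 36 (z = (-6)² = 36)
V(m) = 47 + m*(-2 + 3*√3*√(-1/m)) (V(m) = (-2 + 3*√(-3/m))*m + 47 = (-2 + 3*(√3*√(-1/m)))*m + 47 = (-2 + 3*√3*√(-1/m))*m + 47 = m*(-2 + 3*√3*√(-1/m)) + 47 = 47 + m*(-2 + 3*√3*√(-1/m)))
z*V(30) = 36*(47 + 30*(-2 + 3*√3*√(-1/30))) = 36*(47 + 30*(-2 + 3*√3*(I*√30/30))) = 36*(47 + 30*(-2 + 3*I*√10/10)) = 36*(47 + (-60 + 9*I*√10)) = 36*(-13 + 9*I*√10) = -468 + 324*I*√10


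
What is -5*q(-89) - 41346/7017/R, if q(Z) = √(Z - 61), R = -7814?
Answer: 6891/9138473 - 25*I*√6 ≈ 0.00075406 - 61.237*I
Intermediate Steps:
q(Z) = √(-61 + Z)
-5*q(-89) - 41346/7017/R = -5*√(-61 - 89) - 41346/7017/(-7814) = -25*I*√6 - 41346*(1/7017)*(-1)/7814 = -25*I*√6 - 13782*(-1)/(2339*7814) = -25*I*√6 - 1*(-6891/9138473) = -25*I*√6 + 6891/9138473 = 6891/9138473 - 25*I*√6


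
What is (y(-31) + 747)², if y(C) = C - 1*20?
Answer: 484416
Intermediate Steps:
y(C) = -20 + C (y(C) = C - 20 = -20 + C)
(y(-31) + 747)² = ((-20 - 31) + 747)² = (-51 + 747)² = 696² = 484416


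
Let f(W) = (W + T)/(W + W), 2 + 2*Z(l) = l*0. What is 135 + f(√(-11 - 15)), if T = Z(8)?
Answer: 271/2 + I*√26/52 ≈ 135.5 + 0.098058*I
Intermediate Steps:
Z(l) = -1 (Z(l) = -1 + (l*0)/2 = -1 + (½)*0 = -1 + 0 = -1)
T = -1
f(W) = (-1 + W)/(2*W) (f(W) = (W - 1)/(W + W) = (-1 + W)/((2*W)) = (-1 + W)*(1/(2*W)) = (-1 + W)/(2*W))
135 + f(√(-11 - 15)) = 135 + (-1 + √(-11 - 15))/(2*(√(-11 - 15))) = 135 + (-1 + √(-26))/(2*(√(-26))) = 135 + (-1 + I*√26)/(2*((I*√26))) = 135 + (-I*√26/26)*(-1 + I*√26)/2 = 135 - I*√26*(-1 + I*√26)/52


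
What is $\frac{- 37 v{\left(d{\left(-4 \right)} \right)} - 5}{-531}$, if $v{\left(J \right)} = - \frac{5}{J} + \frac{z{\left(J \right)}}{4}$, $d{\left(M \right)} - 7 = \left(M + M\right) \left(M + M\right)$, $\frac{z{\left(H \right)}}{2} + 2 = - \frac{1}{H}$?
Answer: $- \frac{4951}{75402} \approx -0.065661$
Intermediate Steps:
$z{\left(H \right)} = -4 - \frac{2}{H}$ ($z{\left(H \right)} = -4 + 2 \left(- \frac{1}{H}\right) = -4 - \frac{2}{H}$)
$d{\left(M \right)} = 7 + 4 M^{2}$ ($d{\left(M \right)} = 7 + \left(M + M\right) \left(M + M\right) = 7 + 2 M 2 M = 7 + 4 M^{2}$)
$v{\left(J \right)} = -1 - \frac{11}{2 J}$ ($v{\left(J \right)} = - \frac{5}{J} + \frac{-4 - \frac{2}{J}}{4} = - \frac{5}{J} + \left(-4 - \frac{2}{J}\right) \frac{1}{4} = - \frac{5}{J} - \left(1 + \frac{1}{2 J}\right) = -1 - \frac{11}{2 J}$)
$\frac{- 37 v{\left(d{\left(-4 \right)} \right)} - 5}{-531} = \frac{- 37 \frac{- \frac{11}{2} - \left(7 + 4 \left(-4\right)^{2}\right)}{7 + 4 \left(-4\right)^{2}} - 5}{-531} = \left(- 37 \frac{- \frac{11}{2} - \left(7 + 4 \cdot 16\right)}{7 + 4 \cdot 16} - 5\right) \left(- \frac{1}{531}\right) = \left(- 37 \frac{- \frac{11}{2} - \left(7 + 64\right)}{7 + 64} - 5\right) \left(- \frac{1}{531}\right) = \left(- 37 \frac{- \frac{11}{2} - 71}{71} - 5\right) \left(- \frac{1}{531}\right) = \left(- 37 \cdot \frac{1}{71} \left(- \frac{153}{2}\right) - 5\right) \left(- \frac{1}{531}\right) = \left(\left(-37\right) \left(- \frac{153}{142}\right) - 5\right) \left(- \frac{1}{531}\right) = \left(\frac{5661}{142} - 5\right) \left(- \frac{1}{531}\right) = \frac{4951}{142} \left(- \frac{1}{531}\right) = - \frac{4951}{75402}$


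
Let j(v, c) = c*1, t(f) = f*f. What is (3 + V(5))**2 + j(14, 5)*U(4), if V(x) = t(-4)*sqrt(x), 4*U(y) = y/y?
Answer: 5161/4 + 96*sqrt(5) ≈ 1504.9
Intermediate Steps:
t(f) = f**2
j(v, c) = c
U(y) = 1/4 (U(y) = (y/y)/4 = (1/4)*1 = 1/4)
V(x) = 16*sqrt(x) (V(x) = (-4)**2*sqrt(x) = 16*sqrt(x))
(3 + V(5))**2 + j(14, 5)*U(4) = (3 + 16*sqrt(5))**2 + 5*(1/4) = (3 + 16*sqrt(5))**2 + 5/4 = 5/4 + (3 + 16*sqrt(5))**2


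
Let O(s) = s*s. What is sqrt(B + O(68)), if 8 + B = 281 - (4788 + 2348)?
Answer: I*sqrt(2239) ≈ 47.318*I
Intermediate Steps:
O(s) = s**2
B = -6863 (B = -8 + (281 - (4788 + 2348)) = -8 + (281 - 1*7136) = -8 + (281 - 7136) = -8 - 6855 = -6863)
sqrt(B + O(68)) = sqrt(-6863 + 68**2) = sqrt(-6863 + 4624) = sqrt(-2239) = I*sqrt(2239)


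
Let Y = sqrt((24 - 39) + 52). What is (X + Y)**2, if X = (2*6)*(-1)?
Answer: (12 - sqrt(37))**2 ≈ 35.014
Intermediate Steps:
Y = sqrt(37) (Y = sqrt(-15 + 52) = sqrt(37) ≈ 6.0828)
X = -12 (X = 12*(-1) = -12)
(X + Y)**2 = (-12 + sqrt(37))**2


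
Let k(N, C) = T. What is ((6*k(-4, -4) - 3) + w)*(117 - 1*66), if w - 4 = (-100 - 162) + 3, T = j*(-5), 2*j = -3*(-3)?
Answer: -20043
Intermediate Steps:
j = 9/2 (j = (-3*(-3))/2 = (½)*9 = 9/2 ≈ 4.5000)
T = -45/2 (T = (9/2)*(-5) = -45/2 ≈ -22.500)
k(N, C) = -45/2
w = -255 (w = 4 + ((-100 - 162) + 3) = 4 + (-262 + 3) = 4 - 259 = -255)
((6*k(-4, -4) - 3) + w)*(117 - 1*66) = ((6*(-45/2) - 3) - 255)*(117 - 1*66) = ((-135 - 3) - 255)*(117 - 66) = (-138 - 255)*51 = -393*51 = -20043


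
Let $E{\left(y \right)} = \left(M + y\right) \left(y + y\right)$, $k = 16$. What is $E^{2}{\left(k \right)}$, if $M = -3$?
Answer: $173056$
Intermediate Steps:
$E{\left(y \right)} = 2 y \left(-3 + y\right)$ ($E{\left(y \right)} = \left(-3 + y\right) \left(y + y\right) = \left(-3 + y\right) 2 y = 2 y \left(-3 + y\right)$)
$E^{2}{\left(k \right)} = \left(2 \cdot 16 \left(-3 + 16\right)\right)^{2} = \left(2 \cdot 16 \cdot 13\right)^{2} = 416^{2} = 173056$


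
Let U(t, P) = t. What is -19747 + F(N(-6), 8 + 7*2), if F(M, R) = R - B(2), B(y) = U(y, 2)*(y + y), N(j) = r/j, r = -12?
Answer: -19733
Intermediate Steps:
N(j) = -12/j
B(y) = 2*y² (B(y) = y*(y + y) = y*(2*y) = 2*y²)
F(M, R) = -8 + R (F(M, R) = R - 2*2² = R - 2*4 = R - 1*8 = R - 8 = -8 + R)
-19747 + F(N(-6), 8 + 7*2) = -19747 + (-8 + (8 + 7*2)) = -19747 + (-8 + (8 + 14)) = -19747 + (-8 + 22) = -19747 + 14 = -19733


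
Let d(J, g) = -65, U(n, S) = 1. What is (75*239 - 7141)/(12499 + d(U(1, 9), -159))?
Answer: 5392/6217 ≈ 0.86730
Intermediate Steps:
(75*239 - 7141)/(12499 + d(U(1, 9), -159)) = (75*239 - 7141)/(12499 - 65) = (17925 - 7141)/12434 = 10784*(1/12434) = 5392/6217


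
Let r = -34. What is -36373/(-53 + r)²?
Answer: -36373/7569 ≈ -4.8055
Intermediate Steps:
-36373/(-53 + r)² = -36373/(-53 - 34)² = -36373/((-87)²) = -36373/7569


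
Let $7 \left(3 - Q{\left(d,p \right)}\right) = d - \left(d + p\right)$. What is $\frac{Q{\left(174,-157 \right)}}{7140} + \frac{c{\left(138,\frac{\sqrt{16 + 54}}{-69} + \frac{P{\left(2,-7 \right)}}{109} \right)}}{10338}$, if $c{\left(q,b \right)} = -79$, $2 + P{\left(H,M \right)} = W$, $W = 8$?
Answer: $- \frac{8749}{844270} \approx -0.010363$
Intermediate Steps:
$Q{\left(d,p \right)} = 3 + \frac{p}{7}$ ($Q{\left(d,p \right)} = 3 - \frac{d - \left(d + p\right)}{7} = 3 - \frac{\left(-1\right) p}{7} = 3 + \frac{p}{7}$)
$P{\left(H,M \right)} = 6$ ($P{\left(H,M \right)} = -2 + 8 = 6$)
$\frac{Q{\left(174,-157 \right)}}{7140} + \frac{c{\left(138,\frac{\sqrt{16 + 54}}{-69} + \frac{P{\left(2,-7 \right)}}{109} \right)}}{10338} = \frac{3 + \frac{1}{7} \left(-157\right)}{7140} - \frac{79}{10338} = \left(3 - \frac{157}{7}\right) \frac{1}{7140} - \frac{79}{10338} = \left(- \frac{136}{7}\right) \frac{1}{7140} - \frac{79}{10338} = - \frac{2}{735} - \frac{79}{10338} = - \frac{8749}{844270}$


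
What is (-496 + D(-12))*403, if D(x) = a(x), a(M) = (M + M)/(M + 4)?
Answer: -198679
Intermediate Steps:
a(M) = 2*M/(4 + M) (a(M) = (2*M)/(4 + M) = 2*M/(4 + M))
D(x) = 2*x/(4 + x)
(-496 + D(-12))*403 = (-496 + 2*(-12)/(4 - 12))*403 = (-496 + 2*(-12)/(-8))*403 = (-496 + 2*(-12)*(-⅛))*403 = (-496 + 3)*403 = -493*403 = -198679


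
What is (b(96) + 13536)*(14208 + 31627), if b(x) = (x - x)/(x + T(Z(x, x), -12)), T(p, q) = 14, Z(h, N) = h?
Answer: 620422560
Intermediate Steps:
b(x) = 0 (b(x) = (x - x)/(x + 14) = 0/(14 + x) = 0)
(b(96) + 13536)*(14208 + 31627) = (0 + 13536)*(14208 + 31627) = 13536*45835 = 620422560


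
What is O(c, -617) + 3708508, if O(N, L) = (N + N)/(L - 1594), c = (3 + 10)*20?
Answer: 8199510668/2211 ≈ 3.7085e+6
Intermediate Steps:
c = 260 (c = 13*20 = 260)
O(N, L) = 2*N/(-1594 + L) (O(N, L) = (2*N)/(-1594 + L) = 2*N/(-1594 + L))
O(c, -617) + 3708508 = 2*260/(-1594 - 617) + 3708508 = 2*260/(-2211) + 3708508 = 2*260*(-1/2211) + 3708508 = -520/2211 + 3708508 = 8199510668/2211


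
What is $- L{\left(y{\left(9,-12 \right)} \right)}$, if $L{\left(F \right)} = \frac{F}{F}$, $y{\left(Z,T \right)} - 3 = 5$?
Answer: $-1$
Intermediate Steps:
$y{\left(Z,T \right)} = 8$ ($y{\left(Z,T \right)} = 3 + 5 = 8$)
$L{\left(F \right)} = 1$
$- L{\left(y{\left(9,-12 \right)} \right)} = \left(-1\right) 1 = -1$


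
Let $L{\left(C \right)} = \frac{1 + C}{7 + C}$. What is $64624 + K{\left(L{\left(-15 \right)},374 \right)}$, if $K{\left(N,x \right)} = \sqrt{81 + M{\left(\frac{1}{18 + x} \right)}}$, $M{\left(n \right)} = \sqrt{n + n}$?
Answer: $64624 + \frac{\sqrt{15890}}{14} \approx 64633.0$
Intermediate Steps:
$L{\left(C \right)} = \frac{1 + C}{7 + C}$
$M{\left(n \right)} = \sqrt{2} \sqrt{n}$ ($M{\left(n \right)} = \sqrt{2 n} = \sqrt{2} \sqrt{n}$)
$K{\left(N,x \right)} = \sqrt{81 + \sqrt{2} \sqrt{\frac{1}{18 + x}}}$
$64624 + K{\left(L{\left(-15 \right)},374 \right)} = 64624 + \sqrt{81 + \sqrt{2} \sqrt{\frac{1}{18 + 374}}} = 64624 + \sqrt{81 + \sqrt{2} \sqrt{\frac{1}{392}}} = 64624 + \sqrt{81 + \frac{\sqrt{2}}{14 \sqrt{2}}} = 64624 + \sqrt{81 + \sqrt{2} \frac{\sqrt{2}}{28}} = 64624 + \sqrt{81 + \frac{1}{14}} = 64624 + \sqrt{\frac{1135}{14}} = 64624 + \frac{\sqrt{15890}}{14}$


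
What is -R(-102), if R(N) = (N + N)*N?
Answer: -20808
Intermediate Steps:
R(N) = 2*N**2 (R(N) = (2*N)*N = 2*N**2)
-R(-102) = -2*(-102)**2 = -2*10404 = -1*20808 = -20808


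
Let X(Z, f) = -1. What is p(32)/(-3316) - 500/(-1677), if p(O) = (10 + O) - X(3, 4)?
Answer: 1585889/5560932 ≈ 0.28518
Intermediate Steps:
p(O) = 11 + O (p(O) = (10 + O) - 1*(-1) = (10 + O) + 1 = 11 + O)
p(32)/(-3316) - 500/(-1677) = (11 + 32)/(-3316) - 500/(-1677) = 43*(-1/3316) - 500*(-1/1677) = -43/3316 + 500/1677 = 1585889/5560932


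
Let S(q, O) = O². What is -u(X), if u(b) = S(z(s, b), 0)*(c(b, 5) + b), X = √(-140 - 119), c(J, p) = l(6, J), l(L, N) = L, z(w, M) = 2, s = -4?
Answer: 0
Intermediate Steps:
c(J, p) = 6
X = I*√259 (X = √(-259) = I*√259 ≈ 16.093*I)
u(b) = 0 (u(b) = 0²*(6 + b) = 0*(6 + b) = 0)
-u(X) = -1*0 = 0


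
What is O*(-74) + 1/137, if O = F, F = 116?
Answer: -1176007/137 ≈ -8584.0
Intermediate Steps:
O = 116
O*(-74) + 1/137 = 116*(-74) + 1/137 = -8584 + 1/137 = -1176007/137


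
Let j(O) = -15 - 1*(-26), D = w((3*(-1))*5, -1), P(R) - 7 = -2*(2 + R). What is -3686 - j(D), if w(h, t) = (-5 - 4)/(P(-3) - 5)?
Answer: -3697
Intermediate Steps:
P(R) = 3 - 2*R (P(R) = 7 - 2*(2 + R) = 7 + (-4 - 2*R) = 3 - 2*R)
w(h, t) = -9/4 (w(h, t) = (-5 - 4)/((3 - 2*(-3)) - 5) = -9/((3 + 6) - 5) = -9/(9 - 5) = -9/4)
D = -9/4 ≈ -2.2500
j(O) = 11 (j(O) = -15 + 26 = 11)
-3686 - j(D) = -3686 - 1*11 = -3686 - 11 = -3697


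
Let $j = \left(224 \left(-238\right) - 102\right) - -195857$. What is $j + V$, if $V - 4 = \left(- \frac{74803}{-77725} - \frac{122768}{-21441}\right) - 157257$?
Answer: $- \frac{24669744553327}{1666501725} \approx -14803.0$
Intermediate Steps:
$V = - \frac{262051249767502}{1666501725}$ ($V = 4 - \frac{262057915774402}{1666501725} = - \frac{262051249767502}{1666501725} \approx -1.5725 \cdot 10^{5}$)
$j = 142443$ ($j = \left(-53312 - 102\right) + 195857 = -53414 + 195857 = 142443$)
$j + V = 142443 - \frac{262051249767502}{1666501725} = - \frac{24669744553327}{1666501725}$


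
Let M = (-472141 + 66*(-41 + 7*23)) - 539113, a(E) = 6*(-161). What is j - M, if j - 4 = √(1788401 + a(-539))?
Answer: 1003338 + √1787435 ≈ 1.0047e+6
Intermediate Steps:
a(E) = -966
j = 4 + √1787435 (j = 4 + √(1788401 - 966) = 4 + √1787435 ≈ 1340.9)
M = -1003334 (M = (-472141 + 66*(-41 + 161)) - 539113 = (-472141 + 66*120) - 539113 = (-472141 + 7920) - 539113 = -464221 - 539113 = -1003334)
j - M = (4 + √1787435) - 1*(-1003334) = (4 + √1787435) + 1003334 = 1003338 + √1787435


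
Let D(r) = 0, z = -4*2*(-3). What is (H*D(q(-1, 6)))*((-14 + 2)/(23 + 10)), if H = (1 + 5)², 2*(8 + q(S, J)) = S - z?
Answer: 0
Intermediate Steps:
z = 24 (z = -8*(-3) = 24)
q(S, J) = -20 + S/2 (q(S, J) = -8 + (S - 1*24)/2 = -8 + (S - 24)/2 = -8 + (-24 + S)/2 = -8 + (-12 + S/2) = -20 + S/2)
H = 36 (H = 6² = 36)
(H*D(q(-1, 6)))*((-14 + 2)/(23 + 10)) = (36*0)*((-14 + 2)/(23 + 10)) = 0*(-12/33) = 0*(-12*1/33) = 0*(-4/11) = 0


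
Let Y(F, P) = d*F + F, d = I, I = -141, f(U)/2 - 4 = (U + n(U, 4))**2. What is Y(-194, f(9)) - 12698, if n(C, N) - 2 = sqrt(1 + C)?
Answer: 14462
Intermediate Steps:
n(C, N) = 2 + sqrt(1 + C)
f(U) = 8 + 2*(2 + U + sqrt(1 + U))**2 (f(U) = 8 + 2*(U + (2 + sqrt(1 + U)))**2 = 8 + 2*(2 + U + sqrt(1 + U))**2)
d = -141
Y(F, P) = -140*F (Y(F, P) = -141*F + F = -140*F)
Y(-194, f(9)) - 12698 = -140*(-194) - 12698 = 27160 - 12698 = 14462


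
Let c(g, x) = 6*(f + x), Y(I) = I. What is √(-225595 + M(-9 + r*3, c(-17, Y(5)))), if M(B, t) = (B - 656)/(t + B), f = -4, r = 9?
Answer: I*√8122377/6 ≈ 475.0*I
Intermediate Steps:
c(g, x) = -24 + 6*x (c(g, x) = 6*(-4 + x) = -24 + 6*x)
M(B, t) = (-656 + B)/(B + t)
√(-225595 + M(-9 + r*3, c(-17, Y(5)))) = √(-225595 + (-656 + (-9 + 9*3))/((-9 + 9*3) + (-24 + 6*5))) = √(-225595 + (-656 + (-9 + 27))/((-9 + 27) + (-24 + 30))) = √(-225595 + (-656 + 18)/(18 + 6)) = √(-225595 - 638/24) = √(-225595 + (1/24)*(-638)) = √(-225595 - 319/12) = √(-2707459/12) = I*√8122377/6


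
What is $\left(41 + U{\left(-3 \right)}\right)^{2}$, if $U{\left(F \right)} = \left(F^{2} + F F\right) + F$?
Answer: $3136$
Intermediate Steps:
$U{\left(F \right)} = F + 2 F^{2}$ ($U{\left(F \right)} = \left(F^{2} + F^{2}\right) + F = 2 F^{2} + F = F + 2 F^{2}$)
$\left(41 + U{\left(-3 \right)}\right)^{2} = \left(41 - 3 \left(1 + 2 \left(-3\right)\right)\right)^{2} = \left(41 - 3 \left(1 - 6\right)\right)^{2} = \left(41 - -15\right)^{2} = \left(41 + 15\right)^{2} = 56^{2} = 3136$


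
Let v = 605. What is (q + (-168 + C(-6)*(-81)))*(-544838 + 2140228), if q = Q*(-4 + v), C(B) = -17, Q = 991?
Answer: 952128752000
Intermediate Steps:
q = 595591 (q = 991*(-4 + 605) = 991*601 = 595591)
(q + (-168 + C(-6)*(-81)))*(-544838 + 2140228) = (595591 + (-168 - 17*(-81)))*(-544838 + 2140228) = (595591 + (-168 + 1377))*1595390 = (595591 + 1209)*1595390 = 596800*1595390 = 952128752000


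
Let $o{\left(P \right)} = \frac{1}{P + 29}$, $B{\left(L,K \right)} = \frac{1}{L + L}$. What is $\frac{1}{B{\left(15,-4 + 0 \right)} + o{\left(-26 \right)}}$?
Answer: $\frac{30}{11} \approx 2.7273$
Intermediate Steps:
$B{\left(L,K \right)} = \frac{1}{2 L}$
$o{\left(P \right)} = \frac{1}{29 + P}$
$\frac{1}{B{\left(15,-4 + 0 \right)} + o{\left(-26 \right)}} = \frac{1}{\frac{1}{2 \cdot 15} + \frac{1}{29 - 26}} = \frac{1}{\frac{1}{2} \cdot \frac{1}{15} + \frac{1}{3}} = \frac{1}{\frac{1}{30} + \frac{1}{3}} = \frac{1}{\frac{11}{30}} = \frac{30}{11}$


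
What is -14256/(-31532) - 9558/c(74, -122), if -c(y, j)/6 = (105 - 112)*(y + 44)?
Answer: -162945/110362 ≈ -1.4765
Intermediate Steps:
c(y, j) = 1848 + 42*y (c(y, j) = -6*(105 - 112)*(y + 44) = -(-42)*(44 + y) = -6*(-308 - 7*y) = 1848 + 42*y)
-14256/(-31532) - 9558/c(74, -122) = -14256/(-31532) - 9558/(1848 + 42*74) = -14256*(-1/31532) - 9558/(1848 + 3108) = 3564/7883 - 9558/4956 = 3564/7883 - 9558*1/4956 = 3564/7883 - 27/14 = -162945/110362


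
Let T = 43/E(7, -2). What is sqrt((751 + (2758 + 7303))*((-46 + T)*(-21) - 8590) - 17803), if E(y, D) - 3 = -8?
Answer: I*sqrt(2012396095)/5 ≈ 8972.0*I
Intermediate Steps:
E(y, D) = -5 (E(y, D) = 3 - 8 = -5)
T = -43/5 (T = 43/(-5) = 43*(-1/5) = -43/5 ≈ -8.6000)
sqrt((751 + (2758 + 7303))*((-46 + T)*(-21) - 8590) - 17803) = sqrt((751 + (2758 + 7303))*((-46 - 43/5)*(-21) - 8590) - 17803) = sqrt((751 + 10061)*(-273/5*(-21) - 8590) - 17803) = sqrt(10812*(5733/5 - 8590) - 17803) = sqrt(10812*(-37217/5) - 17803) = sqrt(-402390204/5 - 17803) = sqrt(-402479219/5) = I*sqrt(2012396095)/5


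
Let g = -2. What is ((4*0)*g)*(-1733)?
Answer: 0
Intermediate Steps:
((4*0)*g)*(-1733) = ((4*0)*(-2))*(-1733) = (0*(-2))*(-1733) = 0*(-1733) = 0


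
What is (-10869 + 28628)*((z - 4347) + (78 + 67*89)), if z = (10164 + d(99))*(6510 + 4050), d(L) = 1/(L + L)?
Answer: 5718411532358/3 ≈ 1.9061e+12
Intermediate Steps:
d(L) = 1/(2*L)
z = 321995680/3 (z = (10164 + (½)/99)*(6510 + 4050) = (10164 + (½)*(1/99))*10560 = (10164 + 1/198)*10560 = (2012473/198)*10560 = 321995680/3 ≈ 1.0733e+8)
(-10869 + 28628)*((z - 4347) + (78 + 67*89)) = (-10869 + 28628)*((321995680/3 - 4347) + (78 + 67*89)) = 17759*(321982639/3 + (78 + 5963)) = 17759*(321982639/3 + 6041) = 17759*(322000762/3) = 5718411532358/3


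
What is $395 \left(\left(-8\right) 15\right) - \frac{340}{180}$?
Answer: $- \frac{426617}{9} \approx -47402.0$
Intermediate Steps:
$395 \left(\left(-8\right) 15\right) - \frac{340}{180} = 395 \left(-120\right) - \frac{17}{9} = -47400 - \frac{17}{9} = - \frac{426617}{9}$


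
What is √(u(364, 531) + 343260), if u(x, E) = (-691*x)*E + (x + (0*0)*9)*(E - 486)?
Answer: 6*I*√3699989 ≈ 11541.0*I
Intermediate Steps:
u(x, E) = x*(-486 + E) - 691*E*x (u(x, E) = -691*E*x + (x + 0*9)*(-486 + E) = -691*E*x + (x + 0)*(-486 + E) = -691*E*x + x*(-486 + E) = x*(-486 + E) - 691*E*x)
√(u(364, 531) + 343260) = √(-6*364*(81 + 115*531) + 343260) = √(-6*364*(81 + 61065) + 343260) = √(-6*364*61146 + 343260) = √(-133542864 + 343260) = √(-133199604) = 6*I*√3699989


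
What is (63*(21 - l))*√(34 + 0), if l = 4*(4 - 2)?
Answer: 819*√34 ≈ 4775.5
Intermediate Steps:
l = 8 (l = 4*2 = 8)
(63*(21 - l))*√(34 + 0) = (63*(21 - 1*8))*√(34 + 0) = (63*(21 - 8))*√34 = (63*13)*√34 = 819*√34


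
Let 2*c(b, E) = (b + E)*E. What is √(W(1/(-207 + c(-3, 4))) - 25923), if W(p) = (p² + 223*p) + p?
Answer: 29*I*√1295434/205 ≈ 161.01*I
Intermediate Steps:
c(b, E) = E*(E + b)/2 (c(b, E) = ((b + E)*E)/2 = ((E + b)*E)/2 = (E*(E + b))/2 = E*(E + b)/2)
W(p) = p² + 224*p
√(W(1/(-207 + c(-3, 4))) - 25923) = √((224 + 1/(-207 + (½)*4*(4 - 3)))/(-207 + (½)*4*(4 - 3)) - 25923) = √((224 + 1/(-207 + (½)*4*1))/(-207 + (½)*4*1) - 25923) = √((224 + 1/(-207 + 2))/(-207 + 2) - 25923) = √((224 + 1/(-205))/(-205) - 25923) = √(-(224 - 1/205)/205 - 25923) = √(-1/205*45919/205 - 25923) = √(-45919/42025 - 25923) = √(-1089459994/42025) = 29*I*√1295434/205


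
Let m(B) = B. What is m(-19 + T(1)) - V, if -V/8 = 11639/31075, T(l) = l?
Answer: -4126/275 ≈ -15.004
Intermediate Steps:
V = -824/275 (V = -93112/31075 = -8*103/275 = -824/275 ≈ -2.9964)
m(-19 + T(1)) - V = (-19 + 1) - 1*(-824/275) = -18 + 824/275 = -4126/275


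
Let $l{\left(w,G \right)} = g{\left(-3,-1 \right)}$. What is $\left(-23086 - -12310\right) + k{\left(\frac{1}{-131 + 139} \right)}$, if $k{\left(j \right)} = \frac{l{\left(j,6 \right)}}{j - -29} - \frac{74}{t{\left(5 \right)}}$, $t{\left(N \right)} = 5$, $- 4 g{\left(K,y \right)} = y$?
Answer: $- \frac{12571272}{1165} \approx -10791.0$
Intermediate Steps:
$g{\left(K,y \right)} = - \frac{y}{4}$
$l{\left(w,G \right)} = \frac{1}{4}$ ($l{\left(w,G \right)} = \left(- \frac{1}{4}\right) \left(-1\right) = \frac{1}{4}$)
$k{\left(j \right)} = - \frac{74}{5} + \frac{1}{4 \left(29 + j\right)}$ ($k{\left(j \right)} = \frac{1}{4 \left(j - -29\right)} - \frac{74}{5} = \frac{1}{4 \left(j + 29\right)} - \frac{74}{5} = \frac{1}{4 \left(29 + j\right)} - \frac{74}{5} = - \frac{74}{5} + \frac{1}{4 \left(29 + j\right)}$)
$\left(-23086 - -12310\right) + k{\left(\frac{1}{-131 + 139} \right)} = \left(-23086 - -12310\right) + \frac{-8579 - \frac{296}{-131 + 139}}{20 \left(29 + \frac{1}{-131 + 139}\right)} = \left(-23086 + 12310\right) + \frac{-8579 - \frac{296}{8}}{20 \left(29 + \frac{1}{8}\right)} = -10776 + \frac{-8579 - 37}{20 \left(29 + \frac{1}{8}\right)} = -10776 + \frac{-8579 - 37}{20 \cdot \frac{233}{8}} = -10776 + \frac{1}{20} \cdot \frac{8}{233} \left(-8616\right) = -10776 - \frac{17232}{1165} = - \frac{12571272}{1165}$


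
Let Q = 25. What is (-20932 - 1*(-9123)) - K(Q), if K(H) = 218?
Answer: -12027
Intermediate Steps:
(-20932 - 1*(-9123)) - K(Q) = (-20932 - 1*(-9123)) - 1*218 = (-20932 + 9123) - 218 = -11809 - 218 = -12027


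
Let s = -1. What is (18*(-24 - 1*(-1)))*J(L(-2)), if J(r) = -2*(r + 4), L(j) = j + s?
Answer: 828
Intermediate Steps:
L(j) = -1 + j (L(j) = j - 1 = -1 + j)
J(r) = -8 - 2*r (J(r) = -2*(4 + r) = -8 - 2*r)
(18*(-24 - 1*(-1)))*J(L(-2)) = (18*(-24 - 1*(-1)))*(-8 - 2*(-1 - 2)) = (18*(-24 + 1))*(-8 - 2*(-3)) = (18*(-23))*(-8 + 6) = -414*(-2) = 828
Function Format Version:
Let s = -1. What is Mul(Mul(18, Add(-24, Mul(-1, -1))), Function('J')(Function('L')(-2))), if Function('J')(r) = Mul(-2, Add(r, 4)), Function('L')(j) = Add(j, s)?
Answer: 828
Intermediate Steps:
Function('L')(j) = Add(-1, j) (Function('L')(j) = Add(j, -1) = Add(-1, j))
Function('J')(r) = Add(-8, Mul(-2, r)) (Function('J')(r) = Mul(-2, Add(4, r)) = Add(-8, Mul(-2, r)))
Mul(Mul(18, Add(-24, Mul(-1, -1))), Function('J')(Function('L')(-2))) = Mul(Mul(18, Add(-24, Mul(-1, -1))), Add(-8, Mul(-2, Add(-1, -2)))) = Mul(Mul(18, Add(-24, 1)), Add(-8, Mul(-2, -3))) = Mul(Mul(18, -23), Add(-8, 6)) = Mul(-414, -2) = 828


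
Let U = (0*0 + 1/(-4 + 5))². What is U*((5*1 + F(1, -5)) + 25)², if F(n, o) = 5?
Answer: 1225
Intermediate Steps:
U = 1 (U = (0 + 1/1)² = (0 + 1)² = 1² = 1)
U*((5*1 + F(1, -5)) + 25)² = 1*((5*1 + 5) + 25)² = 1*((5 + 5) + 25)² = 1*(10 + 25)² = 1*35² = 1*1225 = 1225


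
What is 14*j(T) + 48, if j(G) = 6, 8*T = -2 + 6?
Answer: 132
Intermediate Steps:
T = ½ (T = (-2 + 6)/8 = (⅛)*4 = ½ ≈ 0.50000)
14*j(T) + 48 = 14*6 + 48 = 84 + 48 = 132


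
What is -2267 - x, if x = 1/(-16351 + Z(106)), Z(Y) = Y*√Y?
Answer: -603394191044/266164185 + 106*√106/266164185 ≈ -2267.0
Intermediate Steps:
Z(Y) = Y^(3/2)
x = 1/(-16351 + 106*√106) (x = 1/(-16351 + 106^(3/2)) = 1/(-16351 + 106*√106) ≈ -6.5532e-5)
-2267 - x = -2267 - (-16351/266164185 - 106*√106/266164185) = -2267 + (16351/266164185 + 106*√106/266164185) = -603394191044/266164185 + 106*√106/266164185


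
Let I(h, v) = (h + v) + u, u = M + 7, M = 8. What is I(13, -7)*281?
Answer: 5901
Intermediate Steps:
u = 15 (u = 8 + 7 = 15)
I(h, v) = 15 + h + v (I(h, v) = (h + v) + 15 = 15 + h + v)
I(13, -7)*281 = (15 + 13 - 7)*281 = 21*281 = 5901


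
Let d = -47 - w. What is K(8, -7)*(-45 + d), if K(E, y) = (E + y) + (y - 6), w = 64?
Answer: 1872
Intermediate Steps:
K(E, y) = -6 + E + 2*y (K(E, y) = (E + y) + (-6 + y) = -6 + E + 2*y)
d = -111 (d = -47 - 1*64 = -47 - 64 = -111)
K(8, -7)*(-45 + d) = (-6 + 8 + 2*(-7))*(-45 - 111) = (-6 + 8 - 14)*(-156) = -12*(-156) = 1872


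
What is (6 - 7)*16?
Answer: -16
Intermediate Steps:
(6 - 7)*16 = -1*16 = -16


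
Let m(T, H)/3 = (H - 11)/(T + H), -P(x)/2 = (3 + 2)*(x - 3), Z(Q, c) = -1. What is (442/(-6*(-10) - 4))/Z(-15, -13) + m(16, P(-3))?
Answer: -1585/266 ≈ -5.9586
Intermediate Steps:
P(x) = 30 - 10*x (P(x) = -2*(3 + 2)*(x - 3) = -10*(-3 + x) = -2*(-15 + 5*x) = 30 - 10*x)
m(T, H) = 3*(-11 + H)/(H + T) (m(T, H) = 3*((H - 11)/(T + H)) = 3*((-11 + H)/(H + T)) = 3*(-11 + H)/(H + T))
(442/(-6*(-10) - 4))/Z(-15, -13) + m(16, P(-3)) = (442/(-6*(-10) - 4))/(-1) + 3*(-11 + (30 - 10*(-3)))/((30 - 10*(-3)) + 16) = (442/(60 - 4))*(-1) + 3*(-11 + (30 + 30))/((30 + 30) + 16) = (442/56)*(-1) + 3*(-11 + 60)/(60 + 16) = (442*(1/56))*(-1) + 3*49/76 = (221/28)*(-1) + 3*(1/76)*49 = -221/28 + 147/76 = -1585/266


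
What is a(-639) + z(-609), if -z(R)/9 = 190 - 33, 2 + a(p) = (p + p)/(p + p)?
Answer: -1414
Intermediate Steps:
a(p) = -1 (a(p) = -2 + (p + p)/(p + p) = -2 + (2*p)/((2*p)) = -2 + (2*p)*(1/(2*p)) = -2 + 1 = -1)
z(R) = -1413 (z(R) = -9*(190 - 33) = -9*157 = -1413)
a(-639) + z(-609) = -1 - 1413 = -1414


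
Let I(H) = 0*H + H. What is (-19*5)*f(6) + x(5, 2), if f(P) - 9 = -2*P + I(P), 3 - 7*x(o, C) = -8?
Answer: -1984/7 ≈ -283.43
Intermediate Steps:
I(H) = H (I(H) = 0 + H = H)
x(o, C) = 11/7 (x(o, C) = 3/7 - ⅐*(-8) = 3/7 + 8/7 = 11/7)
f(P) = 9 - P (f(P) = 9 + (-2*P + P) = 9 - P)
(-19*5)*f(6) + x(5, 2) = (-19*5)*(9 - 1*6) + 11/7 = -95*(9 - 6) + 11/7 = -95*3 + 11/7 = -285 + 11/7 = -1984/7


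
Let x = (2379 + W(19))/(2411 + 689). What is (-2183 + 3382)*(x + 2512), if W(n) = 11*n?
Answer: 2334988953/775 ≈ 3.0129e+6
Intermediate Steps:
x = 647/775 (x = (2379 + 11*19)/(2411 + 689) = (2379 + 209)/3100 = 2588*(1/3100) = 647/775 ≈ 0.83484)
(-2183 + 3382)*(x + 2512) = (-2183 + 3382)*(647/775 + 2512) = 1199*(1947447/775) = 2334988953/775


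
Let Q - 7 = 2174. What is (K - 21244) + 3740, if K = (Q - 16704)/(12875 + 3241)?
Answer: -94036329/5372 ≈ -17505.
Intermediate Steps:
Q = 2181 (Q = 7 + 2174 = 2181)
K = -4841/5372 (K = (2181 - 16704)/(12875 + 3241) = -14523/16116 = -14523*1/16116 = -4841/5372 ≈ -0.90115)
(K - 21244) + 3740 = (-4841/5372 - 21244) + 3740 = -114127609/5372 + 3740 = -94036329/5372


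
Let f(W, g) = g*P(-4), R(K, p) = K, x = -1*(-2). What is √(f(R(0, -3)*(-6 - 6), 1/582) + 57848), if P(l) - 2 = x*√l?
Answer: √(4898626779 + 582*I)/291 ≈ 240.52 + 1.4288e-5*I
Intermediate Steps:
x = 2
P(l) = 2 + 2*√l
f(W, g) = g*(2 + 4*I) (f(W, g) = g*(2 + 2*√(-4)) = g*(2 + 2*(2*I)) = g*(2 + 4*I))
√(f(R(0, -3)*(-6 - 6), 1/582) + 57848) = √((2 + 4*I)/582 + 57848) = √((1/291 + 2*I/291) + 57848) = √(16833769/291 + 2*I/291)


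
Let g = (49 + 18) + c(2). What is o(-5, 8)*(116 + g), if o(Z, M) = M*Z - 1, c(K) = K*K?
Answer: -7667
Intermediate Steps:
c(K) = K**2
o(Z, M) = -1 + M*Z
g = 71 (g = (49 + 18) + 2**2 = 67 + 4 = 71)
o(-5, 8)*(116 + g) = (-1 + 8*(-5))*(116 + 71) = (-1 - 40)*187 = -41*187 = -7667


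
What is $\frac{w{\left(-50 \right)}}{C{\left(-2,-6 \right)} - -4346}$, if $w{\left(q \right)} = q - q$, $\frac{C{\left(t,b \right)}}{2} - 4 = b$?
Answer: $0$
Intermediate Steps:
$C{\left(t,b \right)} = 8 + 2 b$
$w{\left(q \right)} = 0$
$\frac{w{\left(-50 \right)}}{C{\left(-2,-6 \right)} - -4346} = \frac{0}{\left(8 + 2 \left(-6\right)\right) - -4346} = \frac{0}{\left(8 - 12\right) + 4346} = \frac{0}{-4 + 4346} = \frac{0}{4342} = 0 \cdot \frac{1}{4342} = 0$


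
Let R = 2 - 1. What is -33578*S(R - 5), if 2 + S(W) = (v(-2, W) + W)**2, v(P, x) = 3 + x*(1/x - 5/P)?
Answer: -3290644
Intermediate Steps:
R = 1
v(P, x) = 3 + x*(1/x - 5/P)
S(W) = -2 + (4 + 7*W/2)**2 (S(W) = -2 + ((4 - 5*W/(-2)) + W)**2 = -2 + ((4 - 5*W*(-1/2)) + W)**2 = -2 + ((4 + 5*W/2) + W)**2 = -2 + (4 + 7*W/2)**2)
-33578*S(R - 5) = -33578*(-2 + (8 + 7*(1 - 5))**2/4) = -33578*(-2 + (8 + 7*(-4))**2/4) = -33578*(-2 + (8 - 28)**2/4) = -33578*(-2 + (1/4)*(-20)**2) = -33578*(-2 + (1/4)*400) = -33578*(-2 + 100) = -33578*98 = -3290644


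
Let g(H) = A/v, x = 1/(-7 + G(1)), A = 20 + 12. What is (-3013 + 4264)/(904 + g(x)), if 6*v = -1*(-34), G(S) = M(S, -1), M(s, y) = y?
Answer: 21267/15464 ≈ 1.3753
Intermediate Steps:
G(S) = -1
A = 32
x = -1/8 (x = 1/(-7 - 1) = 1/(-8) = -1/8 ≈ -0.12500)
v = 17/3 (v = (-1*(-34))/6 = (1/6)*34 = 17/3 ≈ 5.6667)
g(H) = 96/17 (g(H) = 32/(17/3) = 32*(3/17) = 96/17)
(-3013 + 4264)/(904 + g(x)) = (-3013 + 4264)/(904 + 96/17) = 1251/(15464/17) = 1251*(17/15464) = 21267/15464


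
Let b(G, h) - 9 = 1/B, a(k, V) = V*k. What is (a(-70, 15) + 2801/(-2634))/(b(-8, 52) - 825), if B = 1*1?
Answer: 2768501/2146710 ≈ 1.2896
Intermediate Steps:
B = 1
b(G, h) = 10 (b(G, h) = 9 + 1/1 = 9 + 1 = 10)
(a(-70, 15) + 2801/(-2634))/(b(-8, 52) - 825) = (15*(-70) + 2801/(-2634))/(10 - 825) = (-1050 + 2801*(-1/2634))/(-815) = (-1050 - 2801/2634)*(-1/815) = -2768501/2634*(-1/815) = 2768501/2146710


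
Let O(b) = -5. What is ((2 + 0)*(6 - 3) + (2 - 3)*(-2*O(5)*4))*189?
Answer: -6426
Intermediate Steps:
((2 + 0)*(6 - 3) + (2 - 3)*(-2*O(5)*4))*189 = ((2 + 0)*(6 - 3) + (2 - 3)*(-2*(-5)*4))*189 = (2*3 - 10*4)*189 = (6 - 1*40)*189 = (6 - 40)*189 = -34*189 = -6426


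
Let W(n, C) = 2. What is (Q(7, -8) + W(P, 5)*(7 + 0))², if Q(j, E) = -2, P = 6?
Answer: 144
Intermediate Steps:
(Q(7, -8) + W(P, 5)*(7 + 0))² = (-2 + 2*(7 + 0))² = (-2 + 2*7)² = (-2 + 14)² = 12² = 144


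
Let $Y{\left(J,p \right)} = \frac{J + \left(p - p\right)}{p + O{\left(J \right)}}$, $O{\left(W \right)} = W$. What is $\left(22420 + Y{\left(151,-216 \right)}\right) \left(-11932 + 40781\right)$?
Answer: $\frac{42037291501}{65} \approx 6.4673 \cdot 10^{8}$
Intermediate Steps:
$Y{\left(J,p \right)} = \frac{J}{J + p}$ ($Y{\left(J,p \right)} = \frac{J + \left(p - p\right)}{p + J} = \frac{J + 0}{J + p} = \frac{J}{J + p}$)
$\left(22420 + Y{\left(151,-216 \right)}\right) \left(-11932 + 40781\right) = \left(22420 + \frac{151}{151 - 216}\right) \left(-11932 + 40781\right) = \left(22420 + \frac{151}{-65}\right) 28849 = \left(22420 + 151 \left(- \frac{1}{65}\right)\right) 28849 = \left(22420 - \frac{151}{65}\right) 28849 = \frac{1457149}{65} \cdot 28849 = \frac{42037291501}{65}$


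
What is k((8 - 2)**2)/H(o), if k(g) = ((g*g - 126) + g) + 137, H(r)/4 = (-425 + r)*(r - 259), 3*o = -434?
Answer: 12087/8278396 ≈ 0.0014601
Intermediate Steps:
o = -434/3 (o = (1/3)*(-434) = -434/3 ≈ -144.67)
H(r) = 4*(-425 + r)*(-259 + r) (H(r) = 4*((-425 + r)*(r - 259)) = 4*((-425 + r)*(-259 + r)) = 4*(-425 + r)*(-259 + r))
k(g) = 11 + g + g**2 (k(g) = ((g**2 - 126) + g) + 137 = ((-126 + g**2) + g) + 137 = (-126 + g + g**2) + 137 = 11 + g + g**2)
k((8 - 2)**2)/H(o) = (11 + (8 - 2)**2 + ((8 - 2)**2)**2)/(440300 - 2736*(-434/3) + 4*(-434/3)**2) = (11 + 6**2 + (6**2)**2)/(440300 + 395808 + 4*(188356/9)) = (11 + 36 + 36**2)/(440300 + 395808 + 753424/9) = (11 + 36 + 1296)/(8278396/9) = 1343*(9/8278396) = 12087/8278396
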